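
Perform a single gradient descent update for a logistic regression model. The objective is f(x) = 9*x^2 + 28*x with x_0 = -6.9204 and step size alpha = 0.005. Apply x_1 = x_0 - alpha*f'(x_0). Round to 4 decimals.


We compute the gradient at x_0 and apply the update.
f'(x) = 18*x + 28
f'(-6.9204) = 18*-6.9204 + 28 = -96.5672
x_1 = -6.9204 - 0.005*-96.5672 = -6.4376


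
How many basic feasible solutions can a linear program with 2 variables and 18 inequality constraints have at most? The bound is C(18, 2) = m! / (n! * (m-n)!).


Each vertex corresponds to some choice of n active constraints out of m, so the number of vertices is at most C(m, n) = m! / (n!(m-n)!).
m = 18, n = 2
Numerator: 18 * 17
Denominator: 2! = 2
C(18, 2) = 153


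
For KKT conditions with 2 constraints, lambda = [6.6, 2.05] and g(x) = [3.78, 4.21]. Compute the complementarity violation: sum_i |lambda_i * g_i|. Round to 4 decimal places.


KKT complementary slackness check:
lambda_1 * g_1 = 6.6 * 3.78 = 24.948
lambda_2 * g_2 = 2.05 * 4.21 = 8.6305
Total violation = 24.948 + 8.6305 = 33.5785


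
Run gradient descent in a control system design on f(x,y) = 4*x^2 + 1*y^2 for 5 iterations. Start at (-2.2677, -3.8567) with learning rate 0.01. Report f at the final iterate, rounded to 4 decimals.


Gradient descent on f(x,y) = 4*x^2 + 1*y^2.
Starting point: (-2.2677, -3.8567), alpha = 0.01
Step 1: grad_x = 2*4*-2.2677 = -18.1416, grad_y = 2*1*-3.8567 = -7.7134
  x_1 = -2.2677 - 0.01*-18.1416 = -2.0863
  y_1 = -3.8567 - 0.01*-7.7134 = -3.7796
Step 2: grad_x = 2*4*-2.0863 = -16.6903, grad_y = 2*1*-3.7796 = -7.5591
  x_2 = -2.0863 - 0.01*-16.6903 = -1.9194
  y_2 = -3.7796 - 0.01*-7.5591 = -3.704
Step 3: grad_x = 2*4*-1.9194 = -15.3551, grad_y = 2*1*-3.704 = -7.4079
  x_3 = -1.9194 - 0.01*-15.3551 = -1.7658
  y_3 = -3.704 - 0.01*-7.4079 = -3.6299
Step 4: grad_x = 2*4*-1.7658 = -14.1266, grad_y = 2*1*-3.6299 = -7.2598
  x_4 = -1.7658 - 0.01*-14.1266 = -1.6246
  y_4 = -3.6299 - 0.01*-7.2598 = -3.5573
Step 5: grad_x = 2*4*-1.6246 = -12.9965, grad_y = 2*1*-3.5573 = -7.1146
  x_5 = -1.6246 - 0.01*-12.9965 = -1.4946
  y_5 = -3.5573 - 0.01*-7.1146 = -3.4862
f(-1.4946, -3.4862) = 4*(-1.4946)^2 + 1*(-3.4862)^2 = 21.0886


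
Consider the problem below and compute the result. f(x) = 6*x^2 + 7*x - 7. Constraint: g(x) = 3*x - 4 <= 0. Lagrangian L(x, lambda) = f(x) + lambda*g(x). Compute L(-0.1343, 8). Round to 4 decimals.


Step 1: Evaluate f(x).
f(-0.1343) = 6*(-0.1343)^2 + 7*(-0.1343) - 7 = -7.8319
Step 2: Evaluate g(x).
g(-0.1343) = 3*-0.1343 - 4 = -4.4029
Step 3: Compute Lagrangian.
L = -7.8319 + 8*-4.4029 = -43.0551


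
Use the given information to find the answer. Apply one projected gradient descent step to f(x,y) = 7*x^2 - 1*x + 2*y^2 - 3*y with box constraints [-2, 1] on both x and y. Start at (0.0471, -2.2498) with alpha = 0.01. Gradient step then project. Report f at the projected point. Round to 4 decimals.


Step 1: Compute gradient at (0.0471, -2.2498).
grad_x = 2*7*0.0471 - 1 = -0.3406
grad_y = 2*2*-2.2498 - 3 = -11.9992
Step 2: Gradient step.
x_raw = 0.0471 - 0.01*-0.3406 = 0.0505
y_raw = -2.2498 - 0.01*-11.9992 = -2.1298
Step 3: Project onto [-2, 1].
x_proj = clip(0.0505) = 0.0505
y_proj = clip(-2.1298) = -2.0
Step 4: Evaluate f.
f(0.0505, -2.0) = 13.9673


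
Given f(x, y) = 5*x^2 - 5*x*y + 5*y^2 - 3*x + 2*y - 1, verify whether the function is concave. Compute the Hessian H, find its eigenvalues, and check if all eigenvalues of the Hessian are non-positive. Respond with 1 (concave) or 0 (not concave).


The Hessian of f(x,y) = 5*x^2 - 5*x*y + 5*y^2 - 3*x + 2*y - 1 is:
H = [[10, -5], [-5, 10]]
Trace = 10 + 10 = 20
Determinant = 10*10 - (-5)^2 = 75
Discriminant = (20)^2 - 4*75 = 100.0
Eigenvalues: lambda_1 = 5.0, lambda_2 = 15.0
The function is not concave.

0


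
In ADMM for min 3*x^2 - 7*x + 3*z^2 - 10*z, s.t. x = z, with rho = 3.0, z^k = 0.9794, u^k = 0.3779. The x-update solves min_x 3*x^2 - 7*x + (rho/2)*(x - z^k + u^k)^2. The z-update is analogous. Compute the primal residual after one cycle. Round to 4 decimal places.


ADMM iteration with rho = 3.0, z^k = 0.9794, u^k = 0.3779
Step 1: x-update.
Minimize 3*x^2 - 7*x + (3.0/2)*(x - 0.9794 + 0.3779)^2
FOC: (2*3 + 3.0)*x = 7 + 3.0*(0.9794 - 0.3779)
x^{k+1} = 0.9783
Step 2: z-update.
Minimize 3*z^2 - 10*z + (3.0/2)*(0.9783 - z + 0.3779)^2
FOC: (2*3 + 3.0)*z = 10 + 3.0*(0.9783 + 0.3779)
z^{k+1} = 1.5632
Step 3: u-update.
u^{k+1} = 0.3779 + 0.9783 - 1.5632 = -0.207
Step 4: Primal residual = |0.9783 - 1.5632| = 0.5849


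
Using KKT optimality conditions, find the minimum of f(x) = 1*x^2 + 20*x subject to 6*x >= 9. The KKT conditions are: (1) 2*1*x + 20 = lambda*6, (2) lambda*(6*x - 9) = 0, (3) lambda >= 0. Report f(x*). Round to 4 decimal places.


Step 1: Try lambda = 0 (constraint inactive).
x_unc = -20/(2*1) = -10.0
Check: 6*-10.0 = -60.0 < 9 -- violated!
Step 2: Constraint must be active: 6*x = 9
x* = 9/6 = 1.5
lambda = (2*1*1.5 + 20)/6 = 3.8333
Step 3: Compute optimal value.
f(x*) = 1*1.5^2 + 20*1.5 = 32.25


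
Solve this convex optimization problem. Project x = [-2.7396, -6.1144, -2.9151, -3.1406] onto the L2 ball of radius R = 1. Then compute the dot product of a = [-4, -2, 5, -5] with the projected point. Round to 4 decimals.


Step 1: Compute ||x|| (intermediates to 6 decimals).
||x|| = sqrt((-2.7396)^2 + (-6.1144)^2 + (-2.9151)^2 + (-3.1406)^2) = 7.953142
Step 2: Project.
Since ||x|| > R, scale = R/||x|| = 1/7.953142 = 0.125736, proj(x) = scale * x
proj(x) = [-0.344466, -0.7688, -0.366533, -0.394886]
Step 3: Dot product.
a^T * proj(x) = -4*(-0.344466) - 2*(-0.7688) + 5*(-0.366533) - 5*(-0.394886) = 3.0572


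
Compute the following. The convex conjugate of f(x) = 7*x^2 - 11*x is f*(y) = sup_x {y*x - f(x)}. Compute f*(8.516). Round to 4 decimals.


f*(y) = sup_x {y*x - a*x^2 - b*x} = sup_x {(y-b)*x - a*x^2}
FOC: (y - b) - 2a*x = 0 => x* = (y - b)/(2a)
x* = (8.516 + 11)/(2*7) = 1.394
f*(8.516) = (y-b)^2/(4a) = (8.516 + 11)^2/(4*7)
= 380.8743/28 = 13.6027


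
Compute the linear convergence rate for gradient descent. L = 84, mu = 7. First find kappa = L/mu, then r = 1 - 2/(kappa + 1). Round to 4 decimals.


Step 1: Compute the condition number.
kappa = L/mu = 84/7 = 12.0
Step 2: Compute the convergence rate.
r = 1 - 2/(kappa + 1) = 1 - 2*mu/(L + mu) = (L - mu)/(L + mu) = 77/91 = 0.8462


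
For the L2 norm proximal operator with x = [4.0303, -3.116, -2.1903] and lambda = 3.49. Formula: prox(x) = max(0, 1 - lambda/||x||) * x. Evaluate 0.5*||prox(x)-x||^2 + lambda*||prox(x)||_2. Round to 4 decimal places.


Step 1: Compute ||x||.
||x|| = 5.5453
Step 2: Compute scaling factor.
scale = max(0, 1 - 3.49/5.5453) = 0.3706
Step 3: prox(x) = [1.4938, -1.1549, -0.8118]
||prox(x)|| = 2.0553
Step 4: Proximal objective.
0.5*||prox-x||^2 = 6.0901
lambda*||prox|| = 7.173
Total = 13.263


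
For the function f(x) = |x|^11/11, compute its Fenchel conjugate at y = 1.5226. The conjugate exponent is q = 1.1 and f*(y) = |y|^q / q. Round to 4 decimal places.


The conjugate exponent q satisfies 1/p + 1/q = 1.
p = 11, so q = 11/(11 - 1) = 1.1
|y|^q = 1.5226^1.1 = 1.588
f*(1.5226) = 1.588 / 1.1 = 1.4436


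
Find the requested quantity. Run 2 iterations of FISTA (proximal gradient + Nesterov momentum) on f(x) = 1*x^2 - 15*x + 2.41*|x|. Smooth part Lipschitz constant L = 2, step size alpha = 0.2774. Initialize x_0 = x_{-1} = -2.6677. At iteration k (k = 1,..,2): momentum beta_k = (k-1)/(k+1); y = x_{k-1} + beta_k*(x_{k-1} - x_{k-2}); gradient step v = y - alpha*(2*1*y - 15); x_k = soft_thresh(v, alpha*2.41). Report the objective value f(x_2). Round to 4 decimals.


FISTA on f(x) = 1*x^2 - 15*x + 2.41*|x|
L = 2, alpha = 0.2774
Iteration 1: beta = 0.0, y = -2.6677 + 0.0*(-2.6677 + 2.6677) = -2.6677
  grad(y) = -20.3354, v = y - alpha*grad = 2.9733
  prox(v) = soft_thresh(2.9733, 0.6685) = 2.3048
Iteration 2: beta = 0.3333, y = 2.3048 + 0.3333*(2.3048 + 2.6677) = 3.9623
  grad(y) = -7.0754, v = y - alpha*grad = 5.925
  prox(v) = soft_thresh(5.925, 0.6685) = 5.2565
f(x_2) = 1*5.2565^2 - 15*5.2565 + 2.41*|5.2565| = -38.5485


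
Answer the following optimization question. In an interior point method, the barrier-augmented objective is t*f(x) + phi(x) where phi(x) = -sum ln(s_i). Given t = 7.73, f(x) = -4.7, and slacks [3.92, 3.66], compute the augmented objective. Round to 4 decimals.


Step 1: Compute log-barrier.
ln values: [1.3661, 1.2975]
phi = -(1.3661 + 1.2975) = -2.6636
Step 2: Compute augmented objective.
t*f(x) = 7.73*-4.7 = -36.331
Total = -36.331 - 2.6636 = -38.9946


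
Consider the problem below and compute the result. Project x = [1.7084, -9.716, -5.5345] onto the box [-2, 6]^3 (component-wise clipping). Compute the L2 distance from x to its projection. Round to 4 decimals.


Project each component onto [-2, 6].
clip(1.7084) = 1.7084, clip(-9.716) = -2.0, clip(-5.5345) = -2.0
Projection = [1.7084, -2.0, -2.0]
Squared diffs: [0.0, 59.5367, 12.4927]
Distance = sqrt(72.0294) = 8.487


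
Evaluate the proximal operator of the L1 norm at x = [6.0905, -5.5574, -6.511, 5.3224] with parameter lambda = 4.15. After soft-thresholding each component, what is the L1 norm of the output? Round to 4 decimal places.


Soft-thresholding with lambda = 4.15:
prox(6.0905) = sign(6.0905)*max(|6.0905| - 4.15, 0) = 1.9405
prox(-5.5574) = sign(-5.5574)*max(|-5.5574| - 4.15, 0) = -1.4074
prox(-6.511) = sign(-6.511)*max(|-6.511| - 4.15, 0) = -2.361
prox(5.3224) = sign(5.3224)*max(|5.3224| - 4.15, 0) = 1.1724
prox(x) = [1.9405, -1.4074, -2.361, 1.1724]
||prox(x)||_1 = 1.9405 + 1.4074 + 2.361 + 1.1724 = 6.8813


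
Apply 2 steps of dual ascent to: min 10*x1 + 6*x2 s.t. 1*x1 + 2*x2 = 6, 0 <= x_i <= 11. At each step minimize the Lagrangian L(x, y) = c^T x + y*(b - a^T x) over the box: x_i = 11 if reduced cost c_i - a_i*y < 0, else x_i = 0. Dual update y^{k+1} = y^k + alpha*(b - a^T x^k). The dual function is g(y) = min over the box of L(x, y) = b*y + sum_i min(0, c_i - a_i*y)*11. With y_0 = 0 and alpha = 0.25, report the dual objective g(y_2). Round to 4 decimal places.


Dual ascent for LP: min 10*x1 + 6*x2, 1*x1 + 2*x2 = 6, 0 <= x_i <= 11
Step 1: y^k = 0.0, reduced costs: (10.0, 6.0)
  x^k = (0.0, 0.0), subgradient = b - a^T x = 6.0
  y^{k+1} = 0.0 + 0.25*6.0 = 1.5
Step 2: y^k = 1.5, reduced costs: (8.5, 3.0)
  x^k = (0.0, 0.0), subgradient = b - a^T x = 6.0
  y^{k+1} = 1.5 + 0.25*6.0 = 3.0
Dual objective at y_2 = 3.0: reduced costs (7.0, 0.0), box minimizer x = (0.0, 0.0)
g(y_2) = b*y + (c1 - a1*y)*x1 + (c2 - a2*y)*x2 = 6*3.0 + 7.0*0.0 + 0.0*0.0 = 18.0 + 0.0 + 0.0 = 18.0


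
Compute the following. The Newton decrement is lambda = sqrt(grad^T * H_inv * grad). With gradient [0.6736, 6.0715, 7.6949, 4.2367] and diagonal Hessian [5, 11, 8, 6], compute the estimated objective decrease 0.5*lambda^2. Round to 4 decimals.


Step 1: H is diagonal, so H^(-1) * g = [0.1347, 0.552, 0.9619, 0.7061].
Step 2: g^T H^(-1) g = sum_i g_i^2 / H_ii
  = (0.6736)^2/5 + (6.0715)^2/11 + (7.6949)^2/8 + (4.2367)^2/6
  = 0.0907 + 3.3512 + 7.4014 + 2.9916 = 13.835
Step 3: Objective decrease = 0.5 * g^T H^(-1) g = 6.9175


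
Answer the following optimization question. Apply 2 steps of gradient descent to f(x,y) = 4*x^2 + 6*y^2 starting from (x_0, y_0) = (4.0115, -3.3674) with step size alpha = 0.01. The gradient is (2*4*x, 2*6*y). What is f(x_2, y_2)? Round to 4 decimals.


Gradient descent on f(x,y) = 4*x^2 + 6*y^2.
Starting point: (4.0115, -3.3674), alpha = 0.01
Step 1: grad_x = 2*4*4.0115 = 32.092, grad_y = 2*6*-3.3674 = -40.4088
  x_1 = 4.0115 - 0.01*32.092 = 3.6906
  y_1 = -3.3674 - 0.01*-40.4088 = -2.9633
Step 2: grad_x = 2*4*3.6906 = 29.5246, grad_y = 2*6*-2.9633 = -35.5597
  x_2 = 3.6906 - 0.01*29.5246 = 3.3953
  y_2 = -2.9633 - 0.01*-35.5597 = -2.6077
f(3.3953, -2.6077) = 4*3.3953^2 + 6*(-2.6077)^2 = 86.9142


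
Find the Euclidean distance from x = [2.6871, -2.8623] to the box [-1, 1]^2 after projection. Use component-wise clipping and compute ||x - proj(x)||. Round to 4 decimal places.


Project each component onto [-1, 1].
clip(2.6871) = 1.0, clip(-2.8623) = -1.0
Projection = [1.0, -1.0]
Squared diffs: [2.8463, 3.4682]
Distance = sqrt(6.3145) = 2.5129


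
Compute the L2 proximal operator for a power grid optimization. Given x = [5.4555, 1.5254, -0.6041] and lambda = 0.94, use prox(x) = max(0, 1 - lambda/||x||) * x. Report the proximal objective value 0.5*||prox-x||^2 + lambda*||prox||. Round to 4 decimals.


Step 1: Compute ||x||.
||x|| = 5.6969
Step 2: Compute scaling factor.
scale = max(0, 1 - 0.94/5.6969) = 0.835
Step 3: prox(x) = [4.5553, 1.2737, -0.5044]
||prox(x)|| = 4.7569
Step 4: Proximal objective.
0.5*||prox-x||^2 = 0.4418
lambda*||prox|| = 4.4715
Total = 4.9133


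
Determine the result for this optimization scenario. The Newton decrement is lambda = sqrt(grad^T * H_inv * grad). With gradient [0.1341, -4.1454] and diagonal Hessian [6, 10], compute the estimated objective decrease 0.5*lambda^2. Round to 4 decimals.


Step 1: H is diagonal, so H^(-1) * g = [0.0224, -0.4145].
Step 2: g^T H^(-1) g = sum_i g_i^2 / H_ii
  = (0.1341)^2/6 + (-4.1454)^2/10
  = 0.003 + 1.7184 = 1.7214
Step 3: Objective decrease = 0.5 * g^T H^(-1) g = 0.8607


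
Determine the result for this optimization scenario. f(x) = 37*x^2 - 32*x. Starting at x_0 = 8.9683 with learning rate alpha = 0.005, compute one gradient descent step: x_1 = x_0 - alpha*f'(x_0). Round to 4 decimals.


We compute the gradient at x_0 and apply the update.
f'(x) = 74*x - 32
f'(8.9683) = 74*8.9683 - 32 = 631.6542
x_1 = 8.9683 - 0.005*631.6542 = 5.81


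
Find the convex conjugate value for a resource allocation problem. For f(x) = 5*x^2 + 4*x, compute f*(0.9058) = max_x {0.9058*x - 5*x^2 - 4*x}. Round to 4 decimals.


f*(y) = sup_x {y*x - a*x^2 - b*x} = sup_x {(y-b)*x - a*x^2}
FOC: (y - b) - 2a*x = 0 => x* = (y - b)/(2a)
x* = (0.9058 - 4)/(2*5) = -0.3094
f*(0.9058) = (y-b)^2/(4a) = (0.9058 - 4)^2/(4*5)
= 9.5741/20 = 0.4787


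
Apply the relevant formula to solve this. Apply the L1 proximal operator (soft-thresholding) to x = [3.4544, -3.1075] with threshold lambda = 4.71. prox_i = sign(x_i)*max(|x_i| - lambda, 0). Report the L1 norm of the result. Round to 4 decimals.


Soft-thresholding with lambda = 4.71:
prox(3.4544) = sign(3.4544)*max(|3.4544| - 4.71, 0) = 0.0
prox(-3.1075) = sign(-3.1075)*max(|-3.1075| - 4.71, 0) = 0.0
prox(x) = [0.0, 0.0]
||prox(x)||_1 = 0.0 + 0.0 = 0.0


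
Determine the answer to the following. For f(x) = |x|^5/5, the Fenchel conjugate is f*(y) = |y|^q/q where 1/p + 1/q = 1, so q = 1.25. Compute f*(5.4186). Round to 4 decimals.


The conjugate exponent q satisfies 1/p + 1/q = 1.
p = 5, so q = 5/(5 - 1) = 1.25
|y|^q = 5.4186^1.25 = 8.2672
f*(5.4186) = 8.2672 / 1.25 = 6.6138


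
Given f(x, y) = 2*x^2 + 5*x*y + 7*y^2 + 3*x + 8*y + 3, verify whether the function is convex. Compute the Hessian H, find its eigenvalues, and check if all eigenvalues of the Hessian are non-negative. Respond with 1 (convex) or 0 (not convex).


The Hessian of f(x,y) = 2*x^2 + 5*x*y + 7*y^2 + 3*x + 8*y + 3 is:
H = [[4, 5], [5, 14]]
Trace = 4 + 14 = 18
Determinant = 4*14 - (5)^2 = 31
Discriminant = (18)^2 - 4*31 = 200.0
Eigenvalues: lambda_1 = 1.9289, lambda_2 = 16.0711
The function is convex.

1


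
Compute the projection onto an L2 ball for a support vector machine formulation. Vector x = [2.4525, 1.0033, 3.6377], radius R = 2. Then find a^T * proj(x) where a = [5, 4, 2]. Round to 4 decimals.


Step 1: Compute ||x|| (intermediates to 6 decimals).
||x|| = sqrt(2.4525^2 + 1.0033^2 + 3.6377^2) = 4.50047
Step 2: Project.
Since ||x|| > R, scale = R/||x|| = 2/4.50047 = 0.444398, proj(x) = scale * x
proj(x) = [1.089886, 0.445865, 1.616587]
Step 3: Dot product.
a^T * proj(x) = 5*1.089886 + 4*0.445865 + 2*1.616587 = 10.4661


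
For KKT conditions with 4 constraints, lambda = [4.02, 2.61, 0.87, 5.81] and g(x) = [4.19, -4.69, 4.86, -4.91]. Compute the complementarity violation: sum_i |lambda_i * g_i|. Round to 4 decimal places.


KKT complementary slackness check:
lambda_1 * g_1 = 4.02 * 4.19 = 16.8438
lambda_2 * g_2 = 2.61 * -4.69 = -12.2409
lambda_3 * g_3 = 0.87 * 4.86 = 4.2282
lambda_4 * g_4 = 5.81 * -4.91 = -28.5271
Total violation = 16.8438 + 12.2409 + 4.2282 + 28.5271 = 61.84


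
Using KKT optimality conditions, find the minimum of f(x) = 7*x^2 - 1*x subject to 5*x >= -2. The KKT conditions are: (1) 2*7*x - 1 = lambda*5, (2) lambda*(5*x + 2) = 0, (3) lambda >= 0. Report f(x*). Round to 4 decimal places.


Step 1: Try lambda = 0 (constraint inactive).
Stationarity: 2*7*x - 1 = 0
x* = 1/(2*7) = 1/14 = 0.0714 (rounded; the exact value 1/14 is used below)
Check constraint: 5*0.0714 = 0.357 >= -2 -- satisfied.
Step 2: Compute optimal value.
f(x*) = 7*(1/14)^2 - 1*(1/14) = -0.0357


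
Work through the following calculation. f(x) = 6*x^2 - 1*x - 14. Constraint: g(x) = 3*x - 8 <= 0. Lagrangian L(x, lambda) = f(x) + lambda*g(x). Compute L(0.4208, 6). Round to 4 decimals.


Step 1: Evaluate f(x).
f(0.4208) = 6*0.4208^2 - 1*0.4208 - 14 = -13.3584
Step 2: Evaluate g(x).
g(0.4208) = 3*0.4208 - 8 = -6.7376
Step 3: Compute Lagrangian.
L = -13.3584 + 6*-6.7376 = -53.784


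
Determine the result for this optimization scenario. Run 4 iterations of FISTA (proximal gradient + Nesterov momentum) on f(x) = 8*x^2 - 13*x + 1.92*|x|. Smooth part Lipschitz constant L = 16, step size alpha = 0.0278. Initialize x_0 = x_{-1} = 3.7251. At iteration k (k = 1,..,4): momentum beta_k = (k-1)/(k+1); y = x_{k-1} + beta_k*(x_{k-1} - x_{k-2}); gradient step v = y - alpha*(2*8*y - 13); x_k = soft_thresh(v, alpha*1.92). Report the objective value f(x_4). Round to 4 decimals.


FISTA on f(x) = 8*x^2 - 13*x + 1.92*|x|
L = 16, alpha = 0.0278
Iteration 1: beta = 0.0, y = 3.7251 + 0.0*(3.7251 - 3.7251) = 3.7251
  grad(y) = 46.6016, v = y - alpha*grad = 2.4296
  prox(v) = soft_thresh(2.4296, 0.0534) = 2.3762
Iteration 2: beta = 0.3333, y = 2.3762 + 0.3333*(2.3762 - 3.7251) = 1.9266
  grad(y) = 17.8251, v = y - alpha*grad = 1.431
  prox(v) = soft_thresh(1.431, 0.0534) = 1.3777
Iteration 3: beta = 0.5, y = 1.3777 + 0.5*(1.3777 - 2.3762) = 0.8784
  grad(y) = 1.0541, v = y - alpha*grad = 0.8491
  prox(v) = soft_thresh(0.8491, 0.0534) = 0.7957
Iteration 4: beta = 0.6, y = 0.7957 + 0.6*(0.7957 - 1.3777) = 0.4465
  grad(y) = -5.8555, v = y - alpha*grad = 0.6093
  prox(v) = soft_thresh(0.6093, 0.0534) = 0.5559
f(x_4) = 8*0.5559^2 - 13*0.5559 + 1.92*|0.5559| = -3.6873


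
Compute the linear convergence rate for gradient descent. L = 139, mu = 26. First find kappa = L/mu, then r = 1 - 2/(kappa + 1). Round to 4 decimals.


Step 1: Compute the condition number.
kappa = L/mu = 139/26 = 5.3462
Step 2: Compute the convergence rate.
r = 1 - 2/(kappa + 1) = 1 - 2*mu/(L + mu) = (L - mu)/(L + mu) = 113/165 = 0.6848


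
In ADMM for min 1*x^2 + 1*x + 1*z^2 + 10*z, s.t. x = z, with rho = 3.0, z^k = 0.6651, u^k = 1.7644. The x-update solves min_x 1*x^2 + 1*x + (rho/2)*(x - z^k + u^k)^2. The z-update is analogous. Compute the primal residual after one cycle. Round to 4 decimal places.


ADMM iteration with rho = 3.0, z^k = 0.6651, u^k = 1.7644
Step 1: x-update.
Minimize 1*x^2 + 1*x + (3.0/2)*(x - 0.6651 + 1.7644)^2
FOC: (2*1 + 3.0)*x = -1 + 3.0*(0.6651 - 1.7644)
x^{k+1} = -0.8596
Step 2: z-update.
Minimize 1*z^2 + 10*z + (3.0/2)*(-0.8596 - z + 1.7644)^2
FOC: (2*1 + 3.0)*z = -10 + 3.0*(-0.8596 + 1.7644)
z^{k+1} = -1.4571
Step 3: u-update.
u^{k+1} = 1.7644 - 0.8596 + 1.4571 = 2.3619
Step 4: Primal residual = |-0.8596 + 1.4571| = 0.5975


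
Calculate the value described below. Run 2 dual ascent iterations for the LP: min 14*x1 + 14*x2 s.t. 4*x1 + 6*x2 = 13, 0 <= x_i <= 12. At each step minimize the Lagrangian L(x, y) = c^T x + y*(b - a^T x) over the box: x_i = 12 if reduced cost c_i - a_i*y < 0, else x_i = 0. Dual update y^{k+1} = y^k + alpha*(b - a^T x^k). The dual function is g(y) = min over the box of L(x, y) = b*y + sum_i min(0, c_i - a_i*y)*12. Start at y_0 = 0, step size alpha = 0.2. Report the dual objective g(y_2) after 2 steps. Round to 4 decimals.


Dual ascent for LP: min 14*x1 + 14*x2, 4*x1 + 6*x2 = 13, 0 <= x_i <= 12
Step 1: y^k = 0.0, reduced costs: (14.0, 14.0)
  x^k = (0.0, 0.0), subgradient = b - a^T x = 13.0
  y^{k+1} = 0.0 + 0.2*13.0 = 2.6
Step 2: y^k = 2.6, reduced costs: (3.6, -1.6)
  x^k = (0.0, 12.0), subgradient = b - a^T x = -59.0
  y^{k+1} = 2.6 + 0.2*-59.0 = -9.2
Dual objective at y_2 = -9.2: reduced costs (50.8, 69.2), box minimizer x = (0.0, 0.0)
g(y_2) = b*y + (c1 - a1*y)*x1 + (c2 - a2*y)*x2 = 13*(-9.2) + 50.8*0.0 + 69.2*0.0 = -119.6 + 0.0 + 0.0 = -119.6


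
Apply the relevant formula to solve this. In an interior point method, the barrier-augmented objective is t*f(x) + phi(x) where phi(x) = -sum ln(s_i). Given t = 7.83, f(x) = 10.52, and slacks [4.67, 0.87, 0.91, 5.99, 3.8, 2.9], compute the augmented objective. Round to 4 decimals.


Step 1: Compute log-barrier.
ln values: [1.5412, -0.1393, -0.0943, 1.7901, 1.335, 1.0647]
phi = -(1.5412 - 0.1393 - 0.0943 + 1.7901 + 1.335 + 1.0647) = -5.4974
Step 2: Compute augmented objective.
t*f(x) = 7.83*10.52 = 82.3716
Total = 82.3716 - 5.4974 = 76.8742


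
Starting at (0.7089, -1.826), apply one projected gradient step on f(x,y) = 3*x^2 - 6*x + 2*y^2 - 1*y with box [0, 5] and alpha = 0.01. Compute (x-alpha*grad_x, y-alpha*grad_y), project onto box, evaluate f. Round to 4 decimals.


Step 1: Compute gradient at (0.7089, -1.826).
grad_x = 2*3*0.7089 - 6 = -1.7466
grad_y = 2*2*-1.826 - 1 = -8.304
Step 2: Gradient step.
x_raw = 0.7089 - 0.01*-1.7466 = 0.7264
y_raw = -1.826 - 0.01*-8.304 = -1.743
Step 3: Project onto [0, 5].
x_proj = clip(0.7264) = 0.7264
y_proj = clip(-1.743) = 0.0
Step 4: Evaluate f.
f(0.7264, 0.0) = -2.7754


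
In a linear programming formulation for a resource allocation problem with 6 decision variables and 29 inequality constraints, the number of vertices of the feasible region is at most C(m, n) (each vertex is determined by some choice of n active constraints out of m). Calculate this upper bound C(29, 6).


Each vertex corresponds to some choice of n active constraints out of m, so the number of vertices is at most C(m, n) = m! / (n!(m-n)!).
m = 29, n = 6
Numerator: 29 * 28 * 27 * 26 * 25 * 24
Denominator: 6! = 720
C(29, 6) = 475020


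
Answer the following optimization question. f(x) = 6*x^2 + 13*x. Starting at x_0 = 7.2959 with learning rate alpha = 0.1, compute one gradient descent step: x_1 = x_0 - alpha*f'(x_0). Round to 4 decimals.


We compute the gradient at x_0 and apply the update.
f'(x) = 12*x + 13
f'(7.2959) = 12*7.2959 + 13 = 100.5508
x_1 = 7.2959 - 0.1*100.5508 = -2.7592


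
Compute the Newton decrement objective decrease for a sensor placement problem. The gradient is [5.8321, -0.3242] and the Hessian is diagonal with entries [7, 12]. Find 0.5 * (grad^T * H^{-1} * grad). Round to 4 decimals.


Step 1: H is diagonal, so H^(-1) * g = [0.8332, -0.027].
Step 2: g^T H^(-1) g = sum_i g_i^2 / H_ii
  = (5.8321)^2/7 + (-0.3242)^2/12
  = 4.8591 + 0.0088 = 4.8678
Step 3: Objective decrease = 0.5 * g^T H^(-1) g = 2.4339


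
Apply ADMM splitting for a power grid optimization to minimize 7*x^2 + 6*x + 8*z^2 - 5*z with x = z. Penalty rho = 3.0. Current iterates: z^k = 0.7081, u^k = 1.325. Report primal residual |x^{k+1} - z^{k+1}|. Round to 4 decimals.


ADMM iteration with rho = 3.0, z^k = 0.7081, u^k = 1.325
Step 1: x-update.
Minimize 7*x^2 + 6*x + (3.0/2)*(x - 0.7081 + 1.325)^2
FOC: (2*7 + 3.0)*x = -6 + 3.0*(0.7081 - 1.325)
x^{k+1} = -0.4618
Step 2: z-update.
Minimize 8*z^2 - 5*z + (3.0/2)*(-0.4618 - z + 1.325)^2
FOC: (2*8 + 3.0)*z = 5 + 3.0*(-0.4618 + 1.325)
z^{k+1} = 0.3995
Step 3: u-update.
u^{k+1} = 1.325 - 0.4618 - 0.3995 = 0.4637
Step 4: Primal residual = |-0.4618 - 0.3995| = 0.8613


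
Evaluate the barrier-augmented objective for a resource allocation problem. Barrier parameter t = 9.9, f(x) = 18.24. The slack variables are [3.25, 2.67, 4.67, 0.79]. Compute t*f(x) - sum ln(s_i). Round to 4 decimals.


Step 1: Compute log-barrier.
ln values: [1.1787, 0.9821, 1.5412, -0.2357]
phi = -(1.1787 + 0.9821 + 1.5412 - 0.2357) = -3.4662
Step 2: Compute augmented objective.
t*f(x) = 9.9*18.24 = 180.576
Total = 180.576 - 3.4662 = 177.1098


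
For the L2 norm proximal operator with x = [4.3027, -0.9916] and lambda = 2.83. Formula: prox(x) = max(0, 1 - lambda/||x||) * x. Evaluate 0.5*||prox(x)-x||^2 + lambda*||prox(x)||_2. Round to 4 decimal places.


Step 1: Compute ||x||.
||x|| = 4.4155
Step 2: Compute scaling factor.
scale = max(0, 1 - 2.83/4.4155) = 0.3591
Step 3: prox(x) = [1.545, -0.3561]
||prox(x)|| = 1.5855
Step 4: Proximal objective.
0.5*||prox-x||^2 = 4.0045
lambda*||prox|| = 4.487
Total = 8.4914


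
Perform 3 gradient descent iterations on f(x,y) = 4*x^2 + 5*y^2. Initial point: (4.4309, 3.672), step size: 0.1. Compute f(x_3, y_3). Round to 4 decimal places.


Gradient descent on f(x,y) = 4*x^2 + 5*y^2.
Starting point: (4.4309, 3.672), alpha = 0.1
Step 1: grad_x = 2*4*4.4309 = 35.4472, grad_y = 2*5*3.672 = 36.72
  x_1 = 4.4309 - 0.1*35.4472 = 0.8862
  y_1 = 3.672 - 0.1*36.72 = 0.0
Step 2: grad_x = 2*4*0.8862 = 7.0894, grad_y = 2*5*0.0 = 0.0
  x_2 = 0.8862 - 0.1*7.0894 = 0.1772
  y_2 = 0.0 - 0.1*0.0 = 0.0
Step 3: grad_x = 2*4*0.1772 = 1.4179, grad_y = 2*5*0.0 = 0.0
  x_3 = 0.1772 - 0.1*1.4179 = 0.0354
  y_3 = 0.0 - 0.1*0.0 = 0.0
f(0.0354, 0.0) = 4*0.0354^2 + 5*0.0^2 = 0.005


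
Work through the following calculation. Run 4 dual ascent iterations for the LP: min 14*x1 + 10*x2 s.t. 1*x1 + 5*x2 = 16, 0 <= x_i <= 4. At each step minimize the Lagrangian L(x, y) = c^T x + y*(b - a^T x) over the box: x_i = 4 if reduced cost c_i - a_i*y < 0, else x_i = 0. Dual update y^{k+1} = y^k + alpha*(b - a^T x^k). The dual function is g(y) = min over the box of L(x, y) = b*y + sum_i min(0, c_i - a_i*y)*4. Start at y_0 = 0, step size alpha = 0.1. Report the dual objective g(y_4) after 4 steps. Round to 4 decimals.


Dual ascent for LP: min 14*x1 + 10*x2, 1*x1 + 5*x2 = 16, 0 <= x_i <= 4
Step 1: y^k = 0.0, reduced costs: (14.0, 10.0)
  x^k = (0.0, 0.0), subgradient = b - a^T x = 16.0
  y^{k+1} = 0.0 + 0.1*16.0 = 1.6
Step 2: y^k = 1.6, reduced costs: (12.4, 2.0)
  x^k = (0.0, 0.0), subgradient = b - a^T x = 16.0
  y^{k+1} = 1.6 + 0.1*16.0 = 3.2
Step 3: y^k = 3.2, reduced costs: (10.8, -6.0)
  x^k = (0.0, 4.0), subgradient = b - a^T x = -4.0
  y^{k+1} = 3.2 + 0.1*-4.0 = 2.8
Step 4: y^k = 2.8, reduced costs: (11.2, -4.0)
  x^k = (0.0, 4.0), subgradient = b - a^T x = -4.0
  y^{k+1} = 2.8 + 0.1*-4.0 = 2.4
Dual objective at y_4 = 2.4: reduced costs (11.6, -2.0), box minimizer x = (0.0, 4.0)
g(y_4) = b*y + (c1 - a1*y)*x1 + (c2 - a2*y)*x2 = 16*2.4 + 11.6*0.0 + (-2.0)*4.0 = 38.4 + 0.0 - 8.0 = 30.4


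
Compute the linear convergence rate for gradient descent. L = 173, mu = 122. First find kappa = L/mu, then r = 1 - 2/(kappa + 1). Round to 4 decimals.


Step 1: Compute the condition number.
kappa = L/mu = 173/122 = 1.418
Step 2: Compute the convergence rate.
r = 1 - 2/(kappa + 1) = 1 - 2*mu/(L + mu) = (L - mu)/(L + mu) = 51/295 = 0.1729


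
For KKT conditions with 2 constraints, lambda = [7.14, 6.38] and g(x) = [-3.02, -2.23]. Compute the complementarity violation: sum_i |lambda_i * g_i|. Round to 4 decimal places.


KKT complementary slackness check:
lambda_1 * g_1 = 7.14 * -3.02 = -21.5628
lambda_2 * g_2 = 6.38 * -2.23 = -14.2274
Total violation = 21.5628 + 14.2274 = 35.7902


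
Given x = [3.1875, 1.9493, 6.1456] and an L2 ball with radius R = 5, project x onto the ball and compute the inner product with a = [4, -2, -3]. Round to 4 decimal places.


Step 1: Compute ||x|| (intermediates to 6 decimals).
||x|| = sqrt(3.1875^2 + 1.9493^2 + 6.1456^2) = 7.192241
Step 2: Project.
Since ||x|| > R, scale = R/||x|| = 5/7.192241 = 0.695194, proj(x) = scale * x
proj(x) = [2.215931, 1.355142, 4.272384]
Step 3: Dot product.
a^T * proj(x) = 4*2.215931 - 2*1.355142 - 3*4.272384 = -6.6637


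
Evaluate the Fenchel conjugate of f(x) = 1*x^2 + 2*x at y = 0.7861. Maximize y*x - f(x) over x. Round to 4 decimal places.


f*(y) = sup_x {y*x - a*x^2 - b*x} = sup_x {(y-b)*x - a*x^2}
FOC: (y - b) - 2a*x = 0 => x* = (y - b)/(2a)
x* = (0.7861 - 2)/(2*1) = -0.607
f*(0.7861) = (y-b)^2/(4a) = (0.7861 - 2)^2/(4*1)
= 1.4736/4 = 0.3684


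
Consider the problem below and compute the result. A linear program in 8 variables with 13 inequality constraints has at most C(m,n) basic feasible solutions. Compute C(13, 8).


Each vertex corresponds to some choice of n active constraints out of m, so the number of vertices is at most C(m, n) = m! / (n!(m-n)!).
m = 13, n = 8
Numerator: 13 * 12 * 11 * 10 * 9 * 8 * 7 * 6
Denominator: 8! = 40320
C(13, 8) = 1287


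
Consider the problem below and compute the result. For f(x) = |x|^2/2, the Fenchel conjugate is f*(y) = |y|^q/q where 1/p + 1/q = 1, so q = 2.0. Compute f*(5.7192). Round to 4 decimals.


The conjugate exponent q satisfies 1/p + 1/q = 1.
p = 2, so q = 2/(2 - 1) = 2.0
|y|^q = 5.7192^2.0 = 32.7092
f*(5.7192) = 32.7092 / 2.0 = 16.3546


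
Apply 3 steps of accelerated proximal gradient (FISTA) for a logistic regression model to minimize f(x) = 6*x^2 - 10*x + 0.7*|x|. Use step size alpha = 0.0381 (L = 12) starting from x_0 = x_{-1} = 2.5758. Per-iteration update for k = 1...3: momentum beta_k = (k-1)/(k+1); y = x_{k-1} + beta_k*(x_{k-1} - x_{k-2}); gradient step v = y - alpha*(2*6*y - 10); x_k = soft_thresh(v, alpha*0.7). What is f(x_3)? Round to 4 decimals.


FISTA on f(x) = 6*x^2 - 10*x + 0.7*|x|
L = 12, alpha = 0.0381
Iteration 1: beta = 0.0, y = 2.5758 + 0.0*(2.5758 - 2.5758) = 2.5758
  grad(y) = 20.9096, v = y - alpha*grad = 1.7791
  prox(v) = soft_thresh(1.7791, 0.0267) = 1.7525
Iteration 2: beta = 0.3333, y = 1.7525 + 0.3333*(1.7525 - 2.5758) = 1.478
  grad(y) = 7.7364, v = y - alpha*grad = 1.1833
  prox(v) = soft_thresh(1.1833, 0.0267) = 1.1566
Iteration 3: beta = 0.5, y = 1.1566 + 0.5*(1.1566 - 1.7525) = 0.8587
  grad(y) = 0.3041, v = y - alpha*grad = 0.8471
  prox(v) = soft_thresh(0.8471, 0.0267) = 0.8204
f(x_3) = 6*0.8204^2 - 10*0.8204 + 0.7*|0.8204| = -3.5914


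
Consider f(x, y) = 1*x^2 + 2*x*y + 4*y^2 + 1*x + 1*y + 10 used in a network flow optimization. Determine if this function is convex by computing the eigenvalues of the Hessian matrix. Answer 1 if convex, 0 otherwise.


The Hessian of f(x,y) = 1*x^2 + 2*x*y + 4*y^2 + 1*x + 1*y + 10 is:
H = [[2, 2], [2, 8]]
Trace = 2 + 8 = 10
Determinant = 2*8 - (2)^2 = 12
Discriminant = (10)^2 - 4*12 = 52.0
Eigenvalues: lambda_1 = 1.3944, lambda_2 = 8.6056
The function is convex.

1


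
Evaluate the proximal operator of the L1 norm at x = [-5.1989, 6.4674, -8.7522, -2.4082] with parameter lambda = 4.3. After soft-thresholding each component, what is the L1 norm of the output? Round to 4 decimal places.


Soft-thresholding with lambda = 4.3:
prox(-5.1989) = sign(-5.1989)*max(|-5.1989| - 4.3, 0) = -0.8989
prox(6.4674) = sign(6.4674)*max(|6.4674| - 4.3, 0) = 2.1674
prox(-8.7522) = sign(-8.7522)*max(|-8.7522| - 4.3, 0) = -4.4522
prox(-2.4082) = sign(-2.4082)*max(|-2.4082| - 4.3, 0) = 0.0
prox(x) = [-0.8989, 2.1674, -4.4522, 0.0]
||prox(x)||_1 = 0.8989 + 2.1674 + 4.4522 + 0.0 = 7.5185


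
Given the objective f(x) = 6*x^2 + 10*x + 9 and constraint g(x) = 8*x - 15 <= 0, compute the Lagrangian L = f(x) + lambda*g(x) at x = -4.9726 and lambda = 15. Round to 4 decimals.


Step 1: Evaluate f(x).
f(-4.9726) = 6*(-4.9726)^2 + 10*(-4.9726) + 9 = 107.6345
Step 2: Evaluate g(x).
g(-4.9726) = 8*-4.9726 - 15 = -54.7808
Step 3: Compute Lagrangian.
L = 107.6345 + 15*-54.7808 = -714.0775


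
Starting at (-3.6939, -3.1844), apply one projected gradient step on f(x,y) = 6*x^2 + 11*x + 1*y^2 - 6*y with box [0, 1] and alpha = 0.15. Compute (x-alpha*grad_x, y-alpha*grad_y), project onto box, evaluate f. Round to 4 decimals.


Step 1: Compute gradient at (-3.6939, -3.1844).
grad_x = 2*6*-3.6939 + 11 = -33.3268
grad_y = 2*1*-3.1844 - 6 = -12.3688
Step 2: Gradient step.
x_raw = -3.6939 - 0.15*-33.3268 = 1.3051
y_raw = -3.1844 - 0.15*-12.3688 = -1.3291
Step 3: Project onto [0, 1].
x_proj = clip(1.3051) = 1.0
y_proj = clip(-1.3291) = 0.0
Step 4: Evaluate f.
f(1.0, 0.0) = 17.0


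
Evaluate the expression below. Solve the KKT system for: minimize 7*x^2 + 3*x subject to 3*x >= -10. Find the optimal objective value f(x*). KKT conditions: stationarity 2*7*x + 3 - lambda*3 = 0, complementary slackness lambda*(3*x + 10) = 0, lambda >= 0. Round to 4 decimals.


Step 1: Try lambda = 0 (constraint inactive).
Stationarity: 2*7*x + 3 = 0
x* = -3/(2*7) = -3/14 = -0.2143 (rounded; the exact value -3/14 is used below)
Check constraint: 3*-0.2143 = -0.6429 >= -10 -- satisfied.
Step 2: Compute optimal value.
f(x*) = 7*(-3/14)^2 + 3*(-3/14) = -0.3214


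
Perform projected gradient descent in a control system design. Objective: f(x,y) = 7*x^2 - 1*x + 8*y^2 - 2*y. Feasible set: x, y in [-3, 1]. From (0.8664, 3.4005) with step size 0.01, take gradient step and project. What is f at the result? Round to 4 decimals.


Step 1: Compute gradient at (0.8664, 3.4005).
grad_x = 2*7*0.8664 - 1 = 11.1296
grad_y = 2*8*3.4005 - 2 = 52.408
Step 2: Gradient step.
x_raw = 0.8664 - 0.01*11.1296 = 0.7551
y_raw = 3.4005 - 0.01*52.408 = 2.8764
Step 3: Project onto [-3, 1].
x_proj = clip(0.7551) = 0.7551
y_proj = clip(2.8764) = 1.0
Step 4: Evaluate f.
f(0.7551, 1.0) = 9.2362


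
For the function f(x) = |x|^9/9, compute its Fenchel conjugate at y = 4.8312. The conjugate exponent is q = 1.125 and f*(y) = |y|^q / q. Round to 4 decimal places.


The conjugate exponent q satisfies 1/p + 1/q = 1.
p = 9, so q = 9/(9 - 1) = 1.125
|y|^q = 4.8312^1.125 = 5.8825
f*(4.8312) = 5.8825 / 1.125 = 5.2289


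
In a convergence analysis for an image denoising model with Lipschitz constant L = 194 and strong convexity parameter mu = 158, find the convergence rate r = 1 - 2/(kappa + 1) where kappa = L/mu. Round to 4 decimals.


Step 1: Compute the condition number.
kappa = L/mu = 194/158 = 1.2278
Step 2: Compute the convergence rate.
r = 1 - 2/(kappa + 1) = 1 - 2*mu/(L + mu) = (L - mu)/(L + mu) = 36/352 = 0.1023


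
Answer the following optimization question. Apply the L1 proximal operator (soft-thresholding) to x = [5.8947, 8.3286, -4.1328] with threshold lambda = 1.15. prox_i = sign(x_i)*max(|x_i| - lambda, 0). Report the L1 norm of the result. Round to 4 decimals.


Soft-thresholding with lambda = 1.15:
prox(5.8947) = sign(5.8947)*max(|5.8947| - 1.15, 0) = 4.7447
prox(8.3286) = sign(8.3286)*max(|8.3286| - 1.15, 0) = 7.1786
prox(-4.1328) = sign(-4.1328)*max(|-4.1328| - 1.15, 0) = -2.9828
prox(x) = [4.7447, 7.1786, -2.9828]
||prox(x)||_1 = 4.7447 + 7.1786 + 2.9828 = 14.9061


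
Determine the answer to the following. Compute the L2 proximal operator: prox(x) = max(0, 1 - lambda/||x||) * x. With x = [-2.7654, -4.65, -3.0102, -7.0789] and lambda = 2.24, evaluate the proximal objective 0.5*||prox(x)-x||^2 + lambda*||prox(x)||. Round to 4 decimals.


Step 1: Compute ||x||.
||x|| = 9.4044
Step 2: Compute scaling factor.
scale = max(0, 1 - 2.24/9.4044) = 0.7618
Step 3: prox(x) = [-2.1067, -3.5424, -2.2932, -5.3928]
||prox(x)|| = 7.1644
Step 4: Proximal objective.
0.5*||prox-x||^2 = 2.5088
lambda*||prox|| = 16.0483
Total = 18.557


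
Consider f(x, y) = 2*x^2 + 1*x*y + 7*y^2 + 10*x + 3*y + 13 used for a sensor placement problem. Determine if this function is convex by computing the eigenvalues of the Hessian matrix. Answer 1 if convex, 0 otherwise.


The Hessian of f(x,y) = 2*x^2 + 1*x*y + 7*y^2 + 10*x + 3*y + 13 is:
H = [[4, 1], [1, 14]]
Trace = 4 + 14 = 18
Determinant = 4*14 - (1)^2 = 55
Discriminant = (18)^2 - 4*55 = 104.0
Eigenvalues: lambda_1 = 3.901, lambda_2 = 14.099
The function is convex.

1


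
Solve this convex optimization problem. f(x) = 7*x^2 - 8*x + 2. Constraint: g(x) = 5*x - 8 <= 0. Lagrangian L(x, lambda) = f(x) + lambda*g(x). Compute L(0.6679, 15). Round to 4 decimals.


Step 1: Evaluate f(x).
f(0.6679) = 7*0.6679^2 - 8*0.6679 + 2 = -0.2206
Step 2: Evaluate g(x).
g(0.6679) = 5*0.6679 - 8 = -4.6605
Step 3: Compute Lagrangian.
L = -0.2206 + 15*-4.6605 = -70.1281


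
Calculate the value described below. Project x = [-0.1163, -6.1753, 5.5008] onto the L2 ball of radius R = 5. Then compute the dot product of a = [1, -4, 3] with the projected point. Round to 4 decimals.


Step 1: Compute ||x|| (intermediates to 6 decimals).
||x|| = sqrt((-0.1163)^2 + (-6.1753)^2 + 5.5008^2) = 8.270832
Step 2: Project.
Since ||x|| > R, scale = R/||x|| = 5/8.270832 = 0.604534, proj(x) = scale * x
proj(x) = [-0.070307, -3.733179, 3.325421]
Step 3: Dot product.
a^T * proj(x) = 1*(-0.070307) - 4*(-3.733179) + 3*3.325421 = 24.8387


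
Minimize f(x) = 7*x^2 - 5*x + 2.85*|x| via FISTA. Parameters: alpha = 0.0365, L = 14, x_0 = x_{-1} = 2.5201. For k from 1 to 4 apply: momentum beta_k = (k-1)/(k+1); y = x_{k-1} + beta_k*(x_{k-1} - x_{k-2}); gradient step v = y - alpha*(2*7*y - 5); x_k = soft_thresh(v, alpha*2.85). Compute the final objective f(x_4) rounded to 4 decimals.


FISTA on f(x) = 7*x^2 - 5*x + 2.85*|x|
L = 14, alpha = 0.0365
Iteration 1: beta = 0.0, y = 2.5201 + 0.0*(2.5201 - 2.5201) = 2.5201
  grad(y) = 30.2814, v = y - alpha*grad = 1.4148
  prox(v) = soft_thresh(1.4148, 0.104) = 1.3108
Iteration 2: beta = 0.3333, y = 1.3108 + 0.3333*(1.3108 - 2.5201) = 0.9077
  grad(y) = 7.7079, v = y - alpha*grad = 0.6264
  prox(v) = soft_thresh(0.6264, 0.104) = 0.5223
Iteration 3: beta = 0.5, y = 0.5223 + 0.5*(0.5223 - 1.3108) = 0.1281
  grad(y) = -3.2064, v = y - alpha*grad = 0.2451
  prox(v) = soft_thresh(0.2451, 0.104) = 0.1411
Iteration 4: beta = 0.6, y = 0.1411 + 0.6*(0.1411 - 0.5223) = -0.0876
  grad(y) = -6.2265, v = y - alpha*grad = 0.1397
  prox(v) = soft_thresh(0.1397, 0.104) = 0.0356
f(x_4) = 7*0.0356^2 - 5*0.0356 + 2.85*|0.0356| = -0.0677


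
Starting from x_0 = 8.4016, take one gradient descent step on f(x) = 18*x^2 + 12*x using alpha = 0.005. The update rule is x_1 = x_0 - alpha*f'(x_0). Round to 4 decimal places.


We compute the gradient at x_0 and apply the update.
f'(x) = 36*x + 12
f'(8.4016) = 36*8.4016 + 12 = 314.4576
x_1 = 8.4016 - 0.005*314.4576 = 6.8293


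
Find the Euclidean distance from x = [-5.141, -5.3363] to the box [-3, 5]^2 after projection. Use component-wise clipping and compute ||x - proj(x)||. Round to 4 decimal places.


Project each component onto [-3, 5].
clip(-5.141) = -3.0, clip(-5.3363) = -3.0
Projection = [-3.0, -3.0]
Squared diffs: [4.5839, 5.4583]
Distance = sqrt(10.0422) = 3.1689


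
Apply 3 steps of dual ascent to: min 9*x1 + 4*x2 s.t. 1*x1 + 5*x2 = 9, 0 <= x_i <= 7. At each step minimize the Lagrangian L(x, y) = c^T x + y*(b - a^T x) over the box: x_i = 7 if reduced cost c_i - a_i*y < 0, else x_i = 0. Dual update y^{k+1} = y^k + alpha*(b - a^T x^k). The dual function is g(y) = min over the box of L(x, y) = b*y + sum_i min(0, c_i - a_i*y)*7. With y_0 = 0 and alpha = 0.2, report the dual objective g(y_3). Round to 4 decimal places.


Dual ascent for LP: min 9*x1 + 4*x2, 1*x1 + 5*x2 = 9, 0 <= x_i <= 7
Step 1: y^k = 0.0, reduced costs: (9.0, 4.0)
  x^k = (0.0, 0.0), subgradient = b - a^T x = 9.0
  y^{k+1} = 0.0 + 0.2*9.0 = 1.8
Step 2: y^k = 1.8, reduced costs: (7.2, -5.0)
  x^k = (0.0, 7.0), subgradient = b - a^T x = -26.0
  y^{k+1} = 1.8 + 0.2*-26.0 = -3.4
Step 3: y^k = -3.4, reduced costs: (12.4, 21.0)
  x^k = (0.0, 0.0), subgradient = b - a^T x = 9.0
  y^{k+1} = -3.4 + 0.2*9.0 = -1.6
Dual objective at y_3 = -1.6: reduced costs (10.6, 12.0), box minimizer x = (0.0, 0.0)
g(y_3) = b*y + (c1 - a1*y)*x1 + (c2 - a2*y)*x2 = 9*(-1.6) + 10.6*0.0 + 12.0*0.0 = -14.4 + 0.0 + 0.0 = -14.4


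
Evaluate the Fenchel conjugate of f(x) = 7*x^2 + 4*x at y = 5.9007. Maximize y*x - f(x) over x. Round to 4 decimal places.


f*(y) = sup_x {y*x - a*x^2 - b*x} = sup_x {(y-b)*x - a*x^2}
FOC: (y - b) - 2a*x = 0 => x* = (y - b)/(2a)
x* = (5.9007 - 4)/(2*7) = 0.1358
f*(5.9007) = (y-b)^2/(4a) = (5.9007 - 4)^2/(4*7)
= 3.6127/28 = 0.129


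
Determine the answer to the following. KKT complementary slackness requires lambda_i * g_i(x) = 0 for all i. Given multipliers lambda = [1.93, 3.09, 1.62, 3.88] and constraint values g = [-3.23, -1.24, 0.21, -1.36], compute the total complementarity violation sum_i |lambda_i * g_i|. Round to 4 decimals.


KKT complementary slackness check:
lambda_1 * g_1 = 1.93 * -3.23 = -6.2339
lambda_2 * g_2 = 3.09 * -1.24 = -3.8316
lambda_3 * g_3 = 1.62 * 0.21 = 0.3402
lambda_4 * g_4 = 3.88 * -1.36 = -5.2768
Total violation = 6.2339 + 3.8316 + 0.3402 + 5.2768 = 15.6825
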